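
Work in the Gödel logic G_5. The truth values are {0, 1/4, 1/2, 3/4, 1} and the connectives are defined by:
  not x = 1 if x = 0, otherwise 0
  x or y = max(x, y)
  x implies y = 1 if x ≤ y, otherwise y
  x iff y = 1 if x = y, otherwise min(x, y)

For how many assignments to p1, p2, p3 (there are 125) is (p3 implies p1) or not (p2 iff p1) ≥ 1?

97

value 1: 97 assignments (counts)
value 3/4: 4 assignments
value 1/2: 8 assignments
value 1/4: 12 assignments
value 0: 4 assignments
So 97 of the 125 assignments meet the threshold.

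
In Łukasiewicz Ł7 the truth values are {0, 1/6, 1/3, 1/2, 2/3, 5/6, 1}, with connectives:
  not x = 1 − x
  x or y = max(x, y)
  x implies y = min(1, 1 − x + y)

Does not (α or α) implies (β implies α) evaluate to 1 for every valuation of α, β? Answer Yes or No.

Counterexample: take α = 0, β = 1/6.
α or α = 0 or 0 = 0
not (α or α) = not 0 = 1
β implies α = 1/6 implies 0 = 5/6
not (α or α) implies (β implies α) = 1 implies 5/6 = 5/6
This gives 5/6 ≠ 1.

No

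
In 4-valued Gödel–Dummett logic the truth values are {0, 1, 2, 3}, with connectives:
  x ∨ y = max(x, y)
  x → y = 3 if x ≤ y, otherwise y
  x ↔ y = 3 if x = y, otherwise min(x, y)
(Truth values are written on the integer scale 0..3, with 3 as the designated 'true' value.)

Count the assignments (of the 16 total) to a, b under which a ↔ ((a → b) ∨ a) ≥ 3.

7

a = 0, b = 0 ↦ 0  <
a = 0, b = 1 ↦ 0  <
a = 0, b = 2 ↦ 0  <
a = 0, b = 3 ↦ 0  <
a = 1, b = 0 ↦ 3  ≥
a = 1, b = 1 ↦ 1  <
a = 1, b = 2 ↦ 1  <
a = 1, b = 3 ↦ 1  <
a = 2, b = 0 ↦ 3  ≥
a = 2, b = 1 ↦ 3  ≥
a = 2, b = 2 ↦ 2  <
a = 2, b = 3 ↦ 2  <
a = 3, b = 0 ↦ 3  ≥
a = 3, b = 1 ↦ 3  ≥
a = 3, b = 2 ↦ 3  ≥
a = 3, b = 3 ↦ 3  ≥
So 7 of the 16 assignments meet the threshold.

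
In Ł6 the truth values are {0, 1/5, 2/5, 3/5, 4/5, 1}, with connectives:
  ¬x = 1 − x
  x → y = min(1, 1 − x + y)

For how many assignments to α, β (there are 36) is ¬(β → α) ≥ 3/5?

6

value 1: 1 assignment (counts)
value 4/5: 2 assignments (counts)
value 3/5: 3 assignments (counts)
value 2/5: 4 assignments
value 1/5: 5 assignments
value 0: 21 assignments
So 6 of the 36 assignments meet the threshold.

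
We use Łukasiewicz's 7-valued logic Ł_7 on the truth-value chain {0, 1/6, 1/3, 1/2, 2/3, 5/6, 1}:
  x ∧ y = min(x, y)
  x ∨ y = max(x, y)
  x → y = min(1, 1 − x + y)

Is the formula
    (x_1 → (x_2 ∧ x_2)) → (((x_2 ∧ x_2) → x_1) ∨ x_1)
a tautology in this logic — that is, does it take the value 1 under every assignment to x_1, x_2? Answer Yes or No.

No

Counterexample: take x_1 = 0, x_2 = 1/6.
x_2 ∧ x_2 = 1/6 ∧ 1/6 = 1/6
x_1 → (x_2 ∧ x_2) = 0 → 1/6 = 1
x_2 ∧ x_2 = 1/6 ∧ 1/6 = 1/6
(x_2 ∧ x_2) → x_1 = 1/6 → 0 = 5/6
((x_2 ∧ x_2) → x_1) ∨ x_1 = 5/6 ∨ 0 = 5/6
(x_1 → (x_2 ∧ x_2)) → (((x_2 ∧ x_2) → x_1) ∨ x_1) = 1 → 5/6 = 5/6
This gives 5/6 ≠ 1.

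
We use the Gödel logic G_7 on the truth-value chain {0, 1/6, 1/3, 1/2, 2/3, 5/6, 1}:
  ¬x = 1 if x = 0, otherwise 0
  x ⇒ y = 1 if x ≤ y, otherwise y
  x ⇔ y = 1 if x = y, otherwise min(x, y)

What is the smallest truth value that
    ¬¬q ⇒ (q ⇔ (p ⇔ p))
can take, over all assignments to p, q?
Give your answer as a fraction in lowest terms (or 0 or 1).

1/6

Take p = 0, q = 1/6:
¬q = ¬1/6 = 0
¬¬q = ¬0 = 1
p ⇔ p = 0 ⇔ 0 = 1
q ⇔ (p ⇔ p) = 1/6 ⇔ 1 = 1/6
¬¬q ⇒ (q ⇔ (p ⇔ p)) = 1 ⇒ 1/6 = 1/6
No assignment yields a value below 1/6, so this is the minimum.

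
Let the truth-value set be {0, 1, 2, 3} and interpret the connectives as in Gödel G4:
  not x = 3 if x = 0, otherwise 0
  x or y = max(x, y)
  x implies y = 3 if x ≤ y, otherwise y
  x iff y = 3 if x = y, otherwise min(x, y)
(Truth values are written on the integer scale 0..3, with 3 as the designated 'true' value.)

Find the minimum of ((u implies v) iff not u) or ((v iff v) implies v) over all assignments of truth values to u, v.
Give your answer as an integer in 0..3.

Take u = 1, v = 1:
u implies v = 1 implies 1 = 3
not u = not 1 = 0
(u implies v) iff not u = 3 iff 0 = 0
v iff v = 1 iff 1 = 3
(v iff v) implies v = 3 implies 1 = 1
((u implies v) iff not u) or ((v iff v) implies v) = 0 or 1 = 1
No assignment yields a value below 1, so this is the minimum.

1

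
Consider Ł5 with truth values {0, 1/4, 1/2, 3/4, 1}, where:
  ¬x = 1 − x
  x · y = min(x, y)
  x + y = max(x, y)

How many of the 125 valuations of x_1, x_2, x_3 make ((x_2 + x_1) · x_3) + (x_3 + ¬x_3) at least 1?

value 1: 50 assignments (counts)
value 3/4: 50 assignments
value 1/2: 25 assignments
So 50 of the 125 assignments meet the threshold.

50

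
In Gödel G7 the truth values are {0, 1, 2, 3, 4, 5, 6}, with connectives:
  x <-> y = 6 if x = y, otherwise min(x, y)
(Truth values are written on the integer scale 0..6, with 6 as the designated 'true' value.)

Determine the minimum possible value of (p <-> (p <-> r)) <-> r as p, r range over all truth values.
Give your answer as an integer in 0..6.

1

Take p = 0, r = 1:
p <-> r = 0 <-> 1 = 0
p <-> (p <-> r) = 0 <-> 0 = 6
(p <-> (p <-> r)) <-> r = 6 <-> 1 = 1
No assignment yields a value below 1, so this is the minimum.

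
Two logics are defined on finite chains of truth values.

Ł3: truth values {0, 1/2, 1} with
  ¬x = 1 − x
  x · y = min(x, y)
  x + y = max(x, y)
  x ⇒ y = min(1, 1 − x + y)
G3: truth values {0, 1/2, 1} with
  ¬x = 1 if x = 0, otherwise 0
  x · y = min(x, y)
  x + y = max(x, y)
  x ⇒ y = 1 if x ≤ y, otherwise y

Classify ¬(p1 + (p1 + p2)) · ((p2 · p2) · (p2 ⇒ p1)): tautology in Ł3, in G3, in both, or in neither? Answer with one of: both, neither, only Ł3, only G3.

In Ł3: at p1 = 0, p2 = 0 the value is 0 — not a tautology.
In G3: at p1 = 0, p2 = 0 the value is 0 — not a tautology.

neither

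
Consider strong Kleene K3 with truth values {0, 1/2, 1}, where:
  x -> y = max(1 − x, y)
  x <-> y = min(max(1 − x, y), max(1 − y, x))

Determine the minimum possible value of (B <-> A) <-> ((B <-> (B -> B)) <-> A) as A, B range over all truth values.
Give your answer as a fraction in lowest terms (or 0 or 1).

Take A = 0, B = 1/2:
B <-> A = 1/2 <-> 0 = 1/2
B -> B = 1/2 -> 1/2 = 1/2
B <-> (B -> B) = 1/2 <-> 1/2 = 1/2
(B <-> (B -> B)) <-> A = 1/2 <-> 0 = 1/2
(B <-> A) <-> ((B <-> (B -> B)) <-> A) = 1/2 <-> 1/2 = 1/2
No assignment yields a value below 1/2, so this is the minimum.

1/2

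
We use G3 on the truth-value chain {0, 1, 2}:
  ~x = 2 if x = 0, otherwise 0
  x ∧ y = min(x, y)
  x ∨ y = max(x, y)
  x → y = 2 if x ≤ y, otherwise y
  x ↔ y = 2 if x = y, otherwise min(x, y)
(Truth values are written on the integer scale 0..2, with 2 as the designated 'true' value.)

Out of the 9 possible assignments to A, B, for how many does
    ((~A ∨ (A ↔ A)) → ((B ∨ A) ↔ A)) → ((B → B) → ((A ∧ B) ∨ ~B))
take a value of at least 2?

7

A = 0, B = 0 ↦ 2  ≥
A = 0, B = 1 ↦ 2  ≥
A = 0, B = 2 ↦ 2  ≥
A = 1, B = 0 ↦ 2  ≥
A = 1, B = 1 ↦ 1  <
A = 1, B = 2 ↦ 2  ≥
A = 2, B = 0 ↦ 2  ≥
A = 2, B = 1 ↦ 1  <
A = 2, B = 2 ↦ 2  ≥
So 7 of the 9 assignments meet the threshold.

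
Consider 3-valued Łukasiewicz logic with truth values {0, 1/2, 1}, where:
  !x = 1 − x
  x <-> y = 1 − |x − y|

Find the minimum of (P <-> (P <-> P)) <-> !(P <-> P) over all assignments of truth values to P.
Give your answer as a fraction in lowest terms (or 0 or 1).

0

Take P = 1:
P <-> P = 1 <-> 1 = 1
P <-> (P <-> P) = 1 <-> 1 = 1
P <-> P = 1 <-> 1 = 1
!(P <-> P) = !1 = 0
(P <-> (P <-> P)) <-> !(P <-> P) = 1 <-> 0 = 0
No assignment yields a value below 0, so this is the minimum.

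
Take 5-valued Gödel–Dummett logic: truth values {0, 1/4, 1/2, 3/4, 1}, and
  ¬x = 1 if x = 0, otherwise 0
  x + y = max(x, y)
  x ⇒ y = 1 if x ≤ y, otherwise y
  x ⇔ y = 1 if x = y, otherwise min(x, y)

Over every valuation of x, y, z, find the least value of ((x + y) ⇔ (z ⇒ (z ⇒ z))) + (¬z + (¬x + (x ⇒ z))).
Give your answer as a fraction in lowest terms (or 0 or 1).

1/2

Take x = 1/2, y = 0, z = 1/4:
x + y = 1/2 + 0 = 1/2
z ⇒ z = 1/4 ⇒ 1/4 = 1
z ⇒ (z ⇒ z) = 1/4 ⇒ 1 = 1
(x + y) ⇔ (z ⇒ (z ⇒ z)) = 1/2 ⇔ 1 = 1/2
¬z = ¬1/4 = 0
¬x = ¬1/2 = 0
x ⇒ z = 1/2 ⇒ 1/4 = 1/4
¬x + (x ⇒ z) = 0 + 1/4 = 1/4
¬z + (¬x + (x ⇒ z)) = 0 + 1/4 = 1/4
((x + y) ⇔ (z ⇒ (z ⇒ z))) + (¬z + (¬x + (x ⇒ z))) = 1/2 + 1/4 = 1/2
No assignment yields a value below 1/2, so this is the minimum.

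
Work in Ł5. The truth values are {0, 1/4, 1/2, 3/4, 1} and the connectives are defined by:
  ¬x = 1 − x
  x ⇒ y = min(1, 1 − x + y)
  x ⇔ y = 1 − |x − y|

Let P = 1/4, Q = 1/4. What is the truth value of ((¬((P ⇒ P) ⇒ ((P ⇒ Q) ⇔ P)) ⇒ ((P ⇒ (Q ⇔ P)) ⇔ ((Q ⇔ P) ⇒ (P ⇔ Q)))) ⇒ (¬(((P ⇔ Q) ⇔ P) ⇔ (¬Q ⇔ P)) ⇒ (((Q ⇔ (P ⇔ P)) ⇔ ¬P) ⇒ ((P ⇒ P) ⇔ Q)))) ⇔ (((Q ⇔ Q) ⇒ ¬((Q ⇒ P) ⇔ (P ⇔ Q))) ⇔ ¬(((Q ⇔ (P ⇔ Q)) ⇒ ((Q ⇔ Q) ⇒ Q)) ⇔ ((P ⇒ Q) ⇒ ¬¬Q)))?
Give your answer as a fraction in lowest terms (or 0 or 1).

P ⇒ P = 1/4 ⇒ 1/4 = 1
P ⇒ Q = 1/4 ⇒ 1/4 = 1
(P ⇒ Q) ⇔ P = 1 ⇔ 1/4 = 1/4
(P ⇒ P) ⇒ ((P ⇒ Q) ⇔ P) = 1 ⇒ 1/4 = 1/4
¬((P ⇒ P) ⇒ ((P ⇒ Q) ⇔ P)) = ¬1/4 = 3/4
Q ⇔ P = 1/4 ⇔ 1/4 = 1
P ⇒ (Q ⇔ P) = 1/4 ⇒ 1 = 1
Q ⇔ P = 1/4 ⇔ 1/4 = 1
P ⇔ Q = 1/4 ⇔ 1/4 = 1
(Q ⇔ P) ⇒ (P ⇔ Q) = 1 ⇒ 1 = 1
(P ⇒ (Q ⇔ P)) ⇔ ((Q ⇔ P) ⇒ (P ⇔ Q)) = 1 ⇔ 1 = 1
¬((P ⇒ P) ⇒ ((P ⇒ Q) ⇔ P)) ⇒ ((P ⇒ (Q ⇔ P)) ⇔ ((Q ⇔ P) ⇒ (P ⇔ Q))) = 3/4 ⇒ 1 = 1
P ⇔ Q = 1/4 ⇔ 1/4 = 1
(P ⇔ Q) ⇔ P = 1 ⇔ 1/4 = 1/4
¬Q = ¬1/4 = 3/4
¬Q ⇔ P = 3/4 ⇔ 1/4 = 1/2
((P ⇔ Q) ⇔ P) ⇔ (¬Q ⇔ P) = 1/4 ⇔ 1/2 = 3/4
¬(((P ⇔ Q) ⇔ P) ⇔ (¬Q ⇔ P)) = ¬3/4 = 1/4
P ⇔ P = 1/4 ⇔ 1/4 = 1
Q ⇔ (P ⇔ P) = 1/4 ⇔ 1 = 1/4
¬P = ¬1/4 = 3/4
(Q ⇔ (P ⇔ P)) ⇔ ¬P = 1/4 ⇔ 3/4 = 1/2
P ⇒ P = 1/4 ⇒ 1/4 = 1
(P ⇒ P) ⇔ Q = 1 ⇔ 1/4 = 1/4
((Q ⇔ (P ⇔ P)) ⇔ ¬P) ⇒ ((P ⇒ P) ⇔ Q) = 1/2 ⇒ 1/4 = 3/4
¬(((P ⇔ Q) ⇔ P) ⇔ (¬Q ⇔ P)) ⇒ (((Q ⇔ (P ⇔ P)) ⇔ ¬P) ⇒ ((P ⇒ P) ⇔ Q)) = 1/4 ⇒ 3/4 = 1
(¬((P ⇒ P) ⇒ ((P ⇒ Q) ⇔ P)) ⇒ ((P ⇒ (Q ⇔ P)) ⇔ ((Q ⇔ P) ⇒ (P ⇔ Q)))) ⇒ (¬(((P ⇔ Q) ⇔ P) ⇔ (¬Q ⇔ P)) ⇒ (((Q ⇔ (P ⇔ P)) ⇔ ¬P) ⇒ ((P ⇒ P) ⇔ Q))) = 1 ⇒ 1 = 1
Q ⇔ Q = 1/4 ⇔ 1/4 = 1
Q ⇒ P = 1/4 ⇒ 1/4 = 1
P ⇔ Q = 1/4 ⇔ 1/4 = 1
(Q ⇒ P) ⇔ (P ⇔ Q) = 1 ⇔ 1 = 1
¬((Q ⇒ P) ⇔ (P ⇔ Q)) = ¬1 = 0
(Q ⇔ Q) ⇒ ¬((Q ⇒ P) ⇔ (P ⇔ Q)) = 1 ⇒ 0 = 0
P ⇔ Q = 1/4 ⇔ 1/4 = 1
Q ⇔ (P ⇔ Q) = 1/4 ⇔ 1 = 1/4
Q ⇔ Q = 1/4 ⇔ 1/4 = 1
(Q ⇔ Q) ⇒ Q = 1 ⇒ 1/4 = 1/4
(Q ⇔ (P ⇔ Q)) ⇒ ((Q ⇔ Q) ⇒ Q) = 1/4 ⇒ 1/4 = 1
P ⇒ Q = 1/4 ⇒ 1/4 = 1
¬Q = ¬1/4 = 3/4
¬¬Q = ¬3/4 = 1/4
(P ⇒ Q) ⇒ ¬¬Q = 1 ⇒ 1/4 = 1/4
((Q ⇔ (P ⇔ Q)) ⇒ ((Q ⇔ Q) ⇒ Q)) ⇔ ((P ⇒ Q) ⇒ ¬¬Q) = 1 ⇔ 1/4 = 1/4
¬(((Q ⇔ (P ⇔ Q)) ⇒ ((Q ⇔ Q) ⇒ Q)) ⇔ ((P ⇒ Q) ⇒ ¬¬Q)) = ¬1/4 = 3/4
((Q ⇔ Q) ⇒ ¬((Q ⇒ P) ⇔ (P ⇔ Q))) ⇔ ¬(((Q ⇔ (P ⇔ Q)) ⇒ ((Q ⇔ Q) ⇒ Q)) ⇔ ((P ⇒ Q) ⇒ ¬¬Q)) = 0 ⇔ 3/4 = 1/4
((¬((P ⇒ P) ⇒ ((P ⇒ Q) ⇔ P)) ⇒ ((P ⇒ (Q ⇔ P)) ⇔ ((Q ⇔ P) ⇒ (P ⇔ Q)))) ⇒ (¬(((P ⇔ Q) ⇔ P) ⇔ (¬Q ⇔ P)) ⇒ (((Q ⇔ (P ⇔ P)) ⇔ ¬P) ⇒ ((P ⇒ P) ⇔ Q)))) ⇔ (((Q ⇔ Q) ⇒ ¬((Q ⇒ P) ⇔ (P ⇔ Q))) ⇔ ¬(((Q ⇔ (P ⇔ Q)) ⇒ ((Q ⇔ Q) ⇒ Q)) ⇔ ((P ⇒ Q) ⇒ ¬¬Q))) = 1 ⇔ 1/4 = 1/4

1/4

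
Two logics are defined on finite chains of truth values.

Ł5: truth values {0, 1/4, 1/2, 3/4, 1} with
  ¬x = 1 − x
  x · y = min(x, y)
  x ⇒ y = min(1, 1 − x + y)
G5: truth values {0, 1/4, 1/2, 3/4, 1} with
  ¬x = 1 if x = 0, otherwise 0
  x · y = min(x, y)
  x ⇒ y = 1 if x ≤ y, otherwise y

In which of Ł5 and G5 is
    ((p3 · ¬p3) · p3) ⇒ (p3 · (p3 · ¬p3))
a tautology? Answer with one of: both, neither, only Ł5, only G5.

In Ł5: every assignment gives 1 — tautology.
In G5: every assignment gives 1 — tautology.

both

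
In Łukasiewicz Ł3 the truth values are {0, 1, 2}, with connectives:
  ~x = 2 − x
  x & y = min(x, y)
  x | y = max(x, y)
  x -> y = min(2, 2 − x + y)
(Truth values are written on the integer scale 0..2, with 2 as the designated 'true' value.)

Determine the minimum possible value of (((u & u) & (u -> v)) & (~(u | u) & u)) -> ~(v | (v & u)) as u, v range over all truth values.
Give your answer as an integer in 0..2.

Take u = 1, v = 2:
u & u = 1 & 1 = 1
u -> v = 1 -> 2 = 2
(u & u) & (u -> v) = 1 & 2 = 1
u | u = 1 | 1 = 1
~(u | u) = ~1 = 1
~(u | u) & u = 1 & 1 = 1
((u & u) & (u -> v)) & (~(u | u) & u) = 1 & 1 = 1
v & u = 2 & 1 = 1
v | (v & u) = 2 | 1 = 2
~(v | (v & u)) = ~2 = 0
(((u & u) & (u -> v)) & (~(u | u) & u)) -> ~(v | (v & u)) = 1 -> 0 = 1
No assignment yields a value below 1, so this is the minimum.

1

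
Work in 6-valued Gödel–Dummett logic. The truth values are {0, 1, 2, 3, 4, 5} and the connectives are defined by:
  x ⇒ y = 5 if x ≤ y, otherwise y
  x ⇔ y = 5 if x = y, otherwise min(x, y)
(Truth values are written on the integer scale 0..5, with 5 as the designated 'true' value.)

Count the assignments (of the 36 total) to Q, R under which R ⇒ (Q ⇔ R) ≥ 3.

value 5: 21 assignments (counts)
value 4: 1 assignment (counts)
value 3: 2 assignments (counts)
value 2: 3 assignments
value 1: 4 assignments
value 0: 5 assignments
So 24 of the 36 assignments meet the threshold.

24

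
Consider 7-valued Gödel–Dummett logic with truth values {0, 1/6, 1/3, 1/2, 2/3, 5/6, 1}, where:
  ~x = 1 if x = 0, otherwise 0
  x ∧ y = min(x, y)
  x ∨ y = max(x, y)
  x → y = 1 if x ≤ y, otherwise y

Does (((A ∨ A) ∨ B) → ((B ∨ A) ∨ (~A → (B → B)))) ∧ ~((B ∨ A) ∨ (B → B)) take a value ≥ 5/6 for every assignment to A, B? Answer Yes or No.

No

Counterexample: take A = 0, B = 0.
A ∨ A = 0 ∨ 0 = 0
(A ∨ A) ∨ B = 0 ∨ 0 = 0
B ∨ A = 0 ∨ 0 = 0
~A = ~0 = 1
B → B = 0 → 0 = 1
~A → (B → B) = 1 → 1 = 1
(B ∨ A) ∨ (~A → (B → B)) = 0 ∨ 1 = 1
((A ∨ A) ∨ B) → ((B ∨ A) ∨ (~A → (B → B))) = 0 → 1 = 1
B ∨ A = 0 ∨ 0 = 0
B → B = 0 → 0 = 1
(B ∨ A) ∨ (B → B) = 0 ∨ 1 = 1
~((B ∨ A) ∨ (B → B)) = ~1 = 0
(((A ∨ A) ∨ B) → ((B ∨ A) ∨ (~A → (B → B)))) ∧ ~((B ∨ A) ∨ (B → B)) = 1 ∧ 0 = 0
This gives 0, which is below 5/6.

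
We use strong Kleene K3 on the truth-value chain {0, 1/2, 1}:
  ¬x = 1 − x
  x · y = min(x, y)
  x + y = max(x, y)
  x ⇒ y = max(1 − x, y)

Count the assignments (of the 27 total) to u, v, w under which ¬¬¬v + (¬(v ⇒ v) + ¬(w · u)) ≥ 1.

19

value 1: 19 assignments (counts)
value 1/2: 7 assignments
value 0: 1 assignment
So 19 of the 27 assignments meet the threshold.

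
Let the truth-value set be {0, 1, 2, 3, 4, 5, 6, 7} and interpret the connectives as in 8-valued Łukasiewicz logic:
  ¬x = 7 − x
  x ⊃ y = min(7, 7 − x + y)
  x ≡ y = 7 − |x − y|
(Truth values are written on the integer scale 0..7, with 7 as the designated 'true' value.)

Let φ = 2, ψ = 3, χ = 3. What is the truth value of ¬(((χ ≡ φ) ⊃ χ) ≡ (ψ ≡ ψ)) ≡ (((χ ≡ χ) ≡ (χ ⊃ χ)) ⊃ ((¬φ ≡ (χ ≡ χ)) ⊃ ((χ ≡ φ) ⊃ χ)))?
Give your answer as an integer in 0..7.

χ ≡ φ = 3 ≡ 2 = 6
(χ ≡ φ) ⊃ χ = 6 ⊃ 3 = 4
ψ ≡ ψ = 3 ≡ 3 = 7
((χ ≡ φ) ⊃ χ) ≡ (ψ ≡ ψ) = 4 ≡ 7 = 4
¬(((χ ≡ φ) ⊃ χ) ≡ (ψ ≡ ψ)) = ¬4 = 3
χ ≡ χ = 3 ≡ 3 = 7
χ ⊃ χ = 3 ⊃ 3 = 7
(χ ≡ χ) ≡ (χ ⊃ χ) = 7 ≡ 7 = 7
¬φ = ¬2 = 5
χ ≡ χ = 3 ≡ 3 = 7
¬φ ≡ (χ ≡ χ) = 5 ≡ 7 = 5
χ ≡ φ = 3 ≡ 2 = 6
(χ ≡ φ) ⊃ χ = 6 ⊃ 3 = 4
(¬φ ≡ (χ ≡ χ)) ⊃ ((χ ≡ φ) ⊃ χ) = 5 ⊃ 4 = 6
((χ ≡ χ) ≡ (χ ⊃ χ)) ⊃ ((¬φ ≡ (χ ≡ χ)) ⊃ ((χ ≡ φ) ⊃ χ)) = 7 ⊃ 6 = 6
¬(((χ ≡ φ) ⊃ χ) ≡ (ψ ≡ ψ)) ≡ (((χ ≡ χ) ≡ (χ ⊃ χ)) ⊃ ((¬φ ≡ (χ ≡ χ)) ⊃ ((χ ≡ φ) ⊃ χ))) = 3 ≡ 6 = 4

4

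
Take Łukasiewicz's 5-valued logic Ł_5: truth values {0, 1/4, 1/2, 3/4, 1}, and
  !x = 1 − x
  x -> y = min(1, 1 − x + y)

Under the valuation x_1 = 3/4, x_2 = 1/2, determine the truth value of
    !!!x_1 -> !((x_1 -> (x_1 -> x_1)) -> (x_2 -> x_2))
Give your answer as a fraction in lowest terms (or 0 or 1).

!x_1 = !3/4 = 1/4
!!x_1 = !1/4 = 3/4
!!!x_1 = !3/4 = 1/4
x_1 -> x_1 = 3/4 -> 3/4 = 1
x_1 -> (x_1 -> x_1) = 3/4 -> 1 = 1
x_2 -> x_2 = 1/2 -> 1/2 = 1
(x_1 -> (x_1 -> x_1)) -> (x_2 -> x_2) = 1 -> 1 = 1
!((x_1 -> (x_1 -> x_1)) -> (x_2 -> x_2)) = !1 = 0
!!!x_1 -> !((x_1 -> (x_1 -> x_1)) -> (x_2 -> x_2)) = 1/4 -> 0 = 3/4

3/4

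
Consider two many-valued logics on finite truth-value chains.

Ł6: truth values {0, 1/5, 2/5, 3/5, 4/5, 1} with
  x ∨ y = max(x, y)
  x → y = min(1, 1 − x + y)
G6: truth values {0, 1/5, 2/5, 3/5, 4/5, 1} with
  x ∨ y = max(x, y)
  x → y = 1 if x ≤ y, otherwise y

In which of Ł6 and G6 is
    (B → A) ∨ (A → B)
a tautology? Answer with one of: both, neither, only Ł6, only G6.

In Ł6: every assignment gives 1 — tautology.
In G6: every assignment gives 1 — tautology.

both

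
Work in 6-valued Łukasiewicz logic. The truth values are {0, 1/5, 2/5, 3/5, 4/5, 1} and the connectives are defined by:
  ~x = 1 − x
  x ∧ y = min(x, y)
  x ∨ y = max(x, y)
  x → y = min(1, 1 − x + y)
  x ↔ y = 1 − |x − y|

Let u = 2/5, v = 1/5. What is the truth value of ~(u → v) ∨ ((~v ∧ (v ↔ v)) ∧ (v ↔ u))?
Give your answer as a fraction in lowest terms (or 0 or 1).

4/5

u → v = 2/5 → 1/5 = 4/5
~(u → v) = ~4/5 = 1/5
~v = ~1/5 = 4/5
v ↔ v = 1/5 ↔ 1/5 = 1
~v ∧ (v ↔ v) = 4/5 ∧ 1 = 4/5
v ↔ u = 1/5 ↔ 2/5 = 4/5
(~v ∧ (v ↔ v)) ∧ (v ↔ u) = 4/5 ∧ 4/5 = 4/5
~(u → v) ∨ ((~v ∧ (v ↔ v)) ∧ (v ↔ u)) = 1/5 ∨ 4/5 = 4/5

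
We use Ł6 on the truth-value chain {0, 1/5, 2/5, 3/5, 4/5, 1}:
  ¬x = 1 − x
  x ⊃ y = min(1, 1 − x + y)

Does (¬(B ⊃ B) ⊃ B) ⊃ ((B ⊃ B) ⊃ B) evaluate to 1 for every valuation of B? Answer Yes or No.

No

Counterexample: take B = 0.
B ⊃ B = 0 ⊃ 0 = 1
¬(B ⊃ B) = ¬1 = 0
¬(B ⊃ B) ⊃ B = 0 ⊃ 0 = 1
B ⊃ B = 0 ⊃ 0 = 1
(B ⊃ B) ⊃ B = 1 ⊃ 0 = 0
(¬(B ⊃ B) ⊃ B) ⊃ ((B ⊃ B) ⊃ B) = 1 ⊃ 0 = 0
This gives 0 ≠ 1.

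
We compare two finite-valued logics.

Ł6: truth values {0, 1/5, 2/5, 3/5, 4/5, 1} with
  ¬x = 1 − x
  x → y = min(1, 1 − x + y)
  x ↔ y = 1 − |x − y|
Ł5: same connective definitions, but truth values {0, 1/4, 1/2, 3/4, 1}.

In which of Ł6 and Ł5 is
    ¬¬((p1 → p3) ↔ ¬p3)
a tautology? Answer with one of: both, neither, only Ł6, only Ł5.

neither

In Ł6: at p1 = 0, p3 = 1/5 the value is 4/5 — not a tautology.
In Ł5: at p1 = 0, p3 = 1/4 the value is 3/4 — not a tautology.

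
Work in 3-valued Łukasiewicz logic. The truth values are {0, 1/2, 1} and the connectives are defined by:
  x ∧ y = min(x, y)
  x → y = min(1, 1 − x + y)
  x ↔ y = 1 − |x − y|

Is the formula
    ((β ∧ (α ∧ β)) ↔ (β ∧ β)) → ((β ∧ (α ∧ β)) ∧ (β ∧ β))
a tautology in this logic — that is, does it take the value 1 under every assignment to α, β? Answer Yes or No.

No

Counterexample: take α = 0, β = 0.
α ∧ β = 0 ∧ 0 = 0
β ∧ (α ∧ β) = 0 ∧ 0 = 0
β ∧ β = 0 ∧ 0 = 0
(β ∧ (α ∧ β)) ↔ (β ∧ β) = 0 ↔ 0 = 1
α ∧ β = 0 ∧ 0 = 0
β ∧ (α ∧ β) = 0 ∧ 0 = 0
β ∧ β = 0 ∧ 0 = 0
(β ∧ (α ∧ β)) ∧ (β ∧ β) = 0 ∧ 0 = 0
((β ∧ (α ∧ β)) ↔ (β ∧ β)) → ((β ∧ (α ∧ β)) ∧ (β ∧ β)) = 1 → 0 = 0
This gives 0 ≠ 1.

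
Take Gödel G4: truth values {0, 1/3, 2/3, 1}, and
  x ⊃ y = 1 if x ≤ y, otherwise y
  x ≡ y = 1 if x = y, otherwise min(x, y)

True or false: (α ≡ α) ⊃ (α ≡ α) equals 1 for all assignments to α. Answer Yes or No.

Yes

α = 0 ↦ 1
α = 1/3 ↦ 1
α = 2/3 ↦ 1
α = 1 ↦ 1
Every assignment gives a value ≥ 1.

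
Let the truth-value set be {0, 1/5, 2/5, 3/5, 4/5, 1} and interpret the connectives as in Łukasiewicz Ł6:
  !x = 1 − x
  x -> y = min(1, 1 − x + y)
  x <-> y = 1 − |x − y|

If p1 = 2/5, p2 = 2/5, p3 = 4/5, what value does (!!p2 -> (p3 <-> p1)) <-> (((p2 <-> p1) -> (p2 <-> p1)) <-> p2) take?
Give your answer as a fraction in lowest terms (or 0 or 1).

2/5

!p2 = !2/5 = 3/5
!!p2 = !3/5 = 2/5
p3 <-> p1 = 4/5 <-> 2/5 = 3/5
!!p2 -> (p3 <-> p1) = 2/5 -> 3/5 = 1
p2 <-> p1 = 2/5 <-> 2/5 = 1
p2 <-> p1 = 2/5 <-> 2/5 = 1
(p2 <-> p1) -> (p2 <-> p1) = 1 -> 1 = 1
((p2 <-> p1) -> (p2 <-> p1)) <-> p2 = 1 <-> 2/5 = 2/5
(!!p2 -> (p3 <-> p1)) <-> (((p2 <-> p1) -> (p2 <-> p1)) <-> p2) = 1 <-> 2/5 = 2/5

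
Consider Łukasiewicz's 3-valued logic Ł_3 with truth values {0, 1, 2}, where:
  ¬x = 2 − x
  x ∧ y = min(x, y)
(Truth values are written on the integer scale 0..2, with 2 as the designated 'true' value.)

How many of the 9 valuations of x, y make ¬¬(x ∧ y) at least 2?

1

x = 0, y = 0 ↦ 0  <
x = 0, y = 1 ↦ 0  <
x = 0, y = 2 ↦ 0  <
x = 1, y = 0 ↦ 0  <
x = 1, y = 1 ↦ 1  <
x = 1, y = 2 ↦ 1  <
x = 2, y = 0 ↦ 0  <
x = 2, y = 1 ↦ 1  <
x = 2, y = 2 ↦ 2  ≥
So 1 of the 9 assignments meets the threshold.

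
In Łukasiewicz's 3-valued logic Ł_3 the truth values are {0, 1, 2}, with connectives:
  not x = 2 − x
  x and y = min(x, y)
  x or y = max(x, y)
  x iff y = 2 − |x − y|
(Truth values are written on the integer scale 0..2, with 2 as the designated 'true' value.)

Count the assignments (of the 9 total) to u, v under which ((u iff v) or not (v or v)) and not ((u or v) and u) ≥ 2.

u = 0, v = 0 ↦ 2  ≥
u = 0, v = 1 ↦ 1  <
u = 0, v = 2 ↦ 0  <
u = 1, v = 0 ↦ 1  <
u = 1, v = 1 ↦ 1  <
u = 1, v = 2 ↦ 1  <
u = 2, v = 0 ↦ 0  <
u = 2, v = 1 ↦ 0  <
u = 2, v = 2 ↦ 0  <
So 1 of the 9 assignments meets the threshold.

1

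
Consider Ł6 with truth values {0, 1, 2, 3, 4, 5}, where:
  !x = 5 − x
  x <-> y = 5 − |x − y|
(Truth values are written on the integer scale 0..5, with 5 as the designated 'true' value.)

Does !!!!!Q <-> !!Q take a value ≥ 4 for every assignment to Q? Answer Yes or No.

No

Counterexample: take Q = 0.
!Q = !0 = 5
!!Q = !5 = 0
!!!Q = !0 = 5
!!!!Q = !5 = 0
!!!!!Q = !0 = 5
!Q = !0 = 5
!!Q = !5 = 0
!!!!!Q <-> !!Q = 5 <-> 0 = 0
This gives 0, which is below 4.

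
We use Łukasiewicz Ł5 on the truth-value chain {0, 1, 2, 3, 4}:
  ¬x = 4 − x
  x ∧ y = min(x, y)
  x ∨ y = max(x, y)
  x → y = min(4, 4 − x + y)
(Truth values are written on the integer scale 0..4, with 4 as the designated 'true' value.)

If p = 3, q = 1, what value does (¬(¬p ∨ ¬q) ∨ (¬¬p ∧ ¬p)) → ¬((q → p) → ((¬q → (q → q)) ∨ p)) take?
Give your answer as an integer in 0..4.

3

¬p = ¬3 = 1
¬q = ¬1 = 3
¬p ∨ ¬q = 1 ∨ 3 = 3
¬(¬p ∨ ¬q) = ¬3 = 1
¬p = ¬3 = 1
¬¬p = ¬1 = 3
¬p = ¬3 = 1
¬¬p ∧ ¬p = 3 ∧ 1 = 1
¬(¬p ∨ ¬q) ∨ (¬¬p ∧ ¬p) = 1 ∨ 1 = 1
q → p = 1 → 3 = 4
¬q = ¬1 = 3
q → q = 1 → 1 = 4
¬q → (q → q) = 3 → 4 = 4
(¬q → (q → q)) ∨ p = 4 ∨ 3 = 4
(q → p) → ((¬q → (q → q)) ∨ p) = 4 → 4 = 4
¬((q → p) → ((¬q → (q → q)) ∨ p)) = ¬4 = 0
(¬(¬p ∨ ¬q) ∨ (¬¬p ∧ ¬p)) → ¬((q → p) → ((¬q → (q → q)) ∨ p)) = 1 → 0 = 3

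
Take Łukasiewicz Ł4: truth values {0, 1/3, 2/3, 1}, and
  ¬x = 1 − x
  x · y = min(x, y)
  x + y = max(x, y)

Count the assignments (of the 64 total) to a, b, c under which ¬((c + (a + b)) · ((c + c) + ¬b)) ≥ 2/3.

24

value 1: 5 assignments (counts)
value 2/3: 19 assignments (counts)
value 1/3: 21 assignments
value 0: 19 assignments
So 24 of the 64 assignments meet the threshold.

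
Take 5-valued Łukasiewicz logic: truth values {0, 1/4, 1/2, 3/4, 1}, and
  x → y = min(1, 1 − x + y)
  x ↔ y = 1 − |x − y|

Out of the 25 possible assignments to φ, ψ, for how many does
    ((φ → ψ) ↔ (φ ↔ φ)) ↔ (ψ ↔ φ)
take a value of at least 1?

value 1: 15 assignments (counts)
value 3/4: 4 assignments
value 1/2: 3 assignments
value 1/4: 2 assignments
value 0: 1 assignment
So 15 of the 25 assignments meet the threshold.

15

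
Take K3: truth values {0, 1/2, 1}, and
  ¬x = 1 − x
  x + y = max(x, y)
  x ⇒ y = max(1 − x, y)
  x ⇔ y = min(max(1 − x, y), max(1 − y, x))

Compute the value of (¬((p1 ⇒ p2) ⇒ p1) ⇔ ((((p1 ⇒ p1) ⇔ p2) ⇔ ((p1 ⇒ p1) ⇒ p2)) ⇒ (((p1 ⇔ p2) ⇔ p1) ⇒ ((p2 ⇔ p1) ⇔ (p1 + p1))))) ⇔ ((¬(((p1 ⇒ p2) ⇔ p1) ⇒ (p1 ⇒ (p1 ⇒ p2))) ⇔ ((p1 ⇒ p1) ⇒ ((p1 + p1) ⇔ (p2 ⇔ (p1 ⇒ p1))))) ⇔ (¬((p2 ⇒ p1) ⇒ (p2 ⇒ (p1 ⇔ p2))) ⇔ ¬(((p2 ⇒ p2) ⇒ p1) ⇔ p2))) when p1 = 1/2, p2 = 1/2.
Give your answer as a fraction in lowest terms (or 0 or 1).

1/2

p1 ⇒ p2 = 1/2 ⇒ 1/2 = 1/2
(p1 ⇒ p2) ⇒ p1 = 1/2 ⇒ 1/2 = 1/2
¬((p1 ⇒ p2) ⇒ p1) = ¬1/2 = 1/2
p1 ⇒ p1 = 1/2 ⇒ 1/2 = 1/2
(p1 ⇒ p1) ⇔ p2 = 1/2 ⇔ 1/2 = 1/2
p1 ⇒ p1 = 1/2 ⇒ 1/2 = 1/2
(p1 ⇒ p1) ⇒ p2 = 1/2 ⇒ 1/2 = 1/2
((p1 ⇒ p1) ⇔ p2) ⇔ ((p1 ⇒ p1) ⇒ p2) = 1/2 ⇔ 1/2 = 1/2
p1 ⇔ p2 = 1/2 ⇔ 1/2 = 1/2
(p1 ⇔ p2) ⇔ p1 = 1/2 ⇔ 1/2 = 1/2
p2 ⇔ p1 = 1/2 ⇔ 1/2 = 1/2
p1 + p1 = 1/2 + 1/2 = 1/2
(p2 ⇔ p1) ⇔ (p1 + p1) = 1/2 ⇔ 1/2 = 1/2
((p1 ⇔ p2) ⇔ p1) ⇒ ((p2 ⇔ p1) ⇔ (p1 + p1)) = 1/2 ⇒ 1/2 = 1/2
(((p1 ⇒ p1) ⇔ p2) ⇔ ((p1 ⇒ p1) ⇒ p2)) ⇒ (((p1 ⇔ p2) ⇔ p1) ⇒ ((p2 ⇔ p1) ⇔ (p1 + p1))) = 1/2 ⇒ 1/2 = 1/2
¬((p1 ⇒ p2) ⇒ p1) ⇔ ((((p1 ⇒ p1) ⇔ p2) ⇔ ((p1 ⇒ p1) ⇒ p2)) ⇒ (((p1 ⇔ p2) ⇔ p1) ⇒ ((p2 ⇔ p1) ⇔ (p1 + p1)))) = 1/2 ⇔ 1/2 = 1/2
p1 ⇒ p2 = 1/2 ⇒ 1/2 = 1/2
(p1 ⇒ p2) ⇔ p1 = 1/2 ⇔ 1/2 = 1/2
p1 ⇒ p2 = 1/2 ⇒ 1/2 = 1/2
p1 ⇒ (p1 ⇒ p2) = 1/2 ⇒ 1/2 = 1/2
((p1 ⇒ p2) ⇔ p1) ⇒ (p1 ⇒ (p1 ⇒ p2)) = 1/2 ⇒ 1/2 = 1/2
¬(((p1 ⇒ p2) ⇔ p1) ⇒ (p1 ⇒ (p1 ⇒ p2))) = ¬1/2 = 1/2
p1 ⇒ p1 = 1/2 ⇒ 1/2 = 1/2
p1 + p1 = 1/2 + 1/2 = 1/2
p1 ⇒ p1 = 1/2 ⇒ 1/2 = 1/2
p2 ⇔ (p1 ⇒ p1) = 1/2 ⇔ 1/2 = 1/2
(p1 + p1) ⇔ (p2 ⇔ (p1 ⇒ p1)) = 1/2 ⇔ 1/2 = 1/2
(p1 ⇒ p1) ⇒ ((p1 + p1) ⇔ (p2 ⇔ (p1 ⇒ p1))) = 1/2 ⇒ 1/2 = 1/2
¬(((p1 ⇒ p2) ⇔ p1) ⇒ (p1 ⇒ (p1 ⇒ p2))) ⇔ ((p1 ⇒ p1) ⇒ ((p1 + p1) ⇔ (p2 ⇔ (p1 ⇒ p1)))) = 1/2 ⇔ 1/2 = 1/2
p2 ⇒ p1 = 1/2 ⇒ 1/2 = 1/2
p1 ⇔ p2 = 1/2 ⇔ 1/2 = 1/2
p2 ⇒ (p1 ⇔ p2) = 1/2 ⇒ 1/2 = 1/2
(p2 ⇒ p1) ⇒ (p2 ⇒ (p1 ⇔ p2)) = 1/2 ⇒ 1/2 = 1/2
¬((p2 ⇒ p1) ⇒ (p2 ⇒ (p1 ⇔ p2))) = ¬1/2 = 1/2
p2 ⇒ p2 = 1/2 ⇒ 1/2 = 1/2
(p2 ⇒ p2) ⇒ p1 = 1/2 ⇒ 1/2 = 1/2
((p2 ⇒ p2) ⇒ p1) ⇔ p2 = 1/2 ⇔ 1/2 = 1/2
¬(((p2 ⇒ p2) ⇒ p1) ⇔ p2) = ¬1/2 = 1/2
¬((p2 ⇒ p1) ⇒ (p2 ⇒ (p1 ⇔ p2))) ⇔ ¬(((p2 ⇒ p2) ⇒ p1) ⇔ p2) = 1/2 ⇔ 1/2 = 1/2
(¬(((p1 ⇒ p2) ⇔ p1) ⇒ (p1 ⇒ (p1 ⇒ p2))) ⇔ ((p1 ⇒ p1) ⇒ ((p1 + p1) ⇔ (p2 ⇔ (p1 ⇒ p1))))) ⇔ (¬((p2 ⇒ p1) ⇒ (p2 ⇒ (p1 ⇔ p2))) ⇔ ¬(((p2 ⇒ p2) ⇒ p1) ⇔ p2)) = 1/2 ⇔ 1/2 = 1/2
(¬((p1 ⇒ p2) ⇒ p1) ⇔ ((((p1 ⇒ p1) ⇔ p2) ⇔ ((p1 ⇒ p1) ⇒ p2)) ⇒ (((p1 ⇔ p2) ⇔ p1) ⇒ ((p2 ⇔ p1) ⇔ (p1 + p1))))) ⇔ ((¬(((p1 ⇒ p2) ⇔ p1) ⇒ (p1 ⇒ (p1 ⇒ p2))) ⇔ ((p1 ⇒ p1) ⇒ ((p1 + p1) ⇔ (p2 ⇔ (p1 ⇒ p1))))) ⇔ (¬((p2 ⇒ p1) ⇒ (p2 ⇒ (p1 ⇔ p2))) ⇔ ¬(((p2 ⇒ p2) ⇒ p1) ⇔ p2))) = 1/2 ⇔ 1/2 = 1/2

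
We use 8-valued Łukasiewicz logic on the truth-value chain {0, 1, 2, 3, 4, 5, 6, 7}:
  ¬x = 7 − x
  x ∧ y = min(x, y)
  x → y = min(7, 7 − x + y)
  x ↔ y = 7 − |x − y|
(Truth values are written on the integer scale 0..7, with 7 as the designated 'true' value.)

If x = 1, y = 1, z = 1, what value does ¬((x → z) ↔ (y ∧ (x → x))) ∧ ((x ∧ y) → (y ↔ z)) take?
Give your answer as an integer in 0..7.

x → z = 1 → 1 = 7
x → x = 1 → 1 = 7
y ∧ (x → x) = 1 ∧ 7 = 1
(x → z) ↔ (y ∧ (x → x)) = 7 ↔ 1 = 1
¬((x → z) ↔ (y ∧ (x → x))) = ¬1 = 6
x ∧ y = 1 ∧ 1 = 1
y ↔ z = 1 ↔ 1 = 7
(x ∧ y) → (y ↔ z) = 1 → 7 = 7
¬((x → z) ↔ (y ∧ (x → x))) ∧ ((x ∧ y) → (y ↔ z)) = 6 ∧ 7 = 6

6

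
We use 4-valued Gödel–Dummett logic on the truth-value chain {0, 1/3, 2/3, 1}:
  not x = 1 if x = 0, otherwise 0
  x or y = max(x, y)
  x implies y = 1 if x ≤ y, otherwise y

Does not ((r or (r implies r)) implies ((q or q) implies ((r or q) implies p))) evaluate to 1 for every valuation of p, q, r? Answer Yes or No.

Counterexample: take p = 0, q = 0, r = 0.
r implies r = 0 implies 0 = 1
r or (r implies r) = 0 or 1 = 1
q or q = 0 or 0 = 0
r or q = 0 or 0 = 0
(r or q) implies p = 0 implies 0 = 1
(q or q) implies ((r or q) implies p) = 0 implies 1 = 1
(r or (r implies r)) implies ((q or q) implies ((r or q) implies p)) = 1 implies 1 = 1
not ((r or (r implies r)) implies ((q or q) implies ((r or q) implies p))) = not 1 = 0
This gives 0 ≠ 1.

No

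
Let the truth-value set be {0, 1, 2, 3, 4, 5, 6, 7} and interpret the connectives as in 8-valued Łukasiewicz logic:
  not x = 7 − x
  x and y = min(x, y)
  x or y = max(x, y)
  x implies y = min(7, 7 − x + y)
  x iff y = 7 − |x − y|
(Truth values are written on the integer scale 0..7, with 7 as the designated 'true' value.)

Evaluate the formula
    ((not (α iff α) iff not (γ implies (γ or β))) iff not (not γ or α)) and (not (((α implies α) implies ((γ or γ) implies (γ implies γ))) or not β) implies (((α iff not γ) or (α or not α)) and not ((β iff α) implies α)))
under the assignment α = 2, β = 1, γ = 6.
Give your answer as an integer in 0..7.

5

α iff α = 2 iff 2 = 7
not (α iff α) = not 7 = 0
γ or β = 6 or 1 = 6
γ implies (γ or β) = 6 implies 6 = 7
not (γ implies (γ or β)) = not 7 = 0
not (α iff α) iff not (γ implies (γ or β)) = 0 iff 0 = 7
not γ = not 6 = 1
not γ or α = 1 or 2 = 2
not (not γ or α) = not 2 = 5
(not (α iff α) iff not (γ implies (γ or β))) iff not (not γ or α) = 7 iff 5 = 5
α implies α = 2 implies 2 = 7
γ or γ = 6 or 6 = 6
γ implies γ = 6 implies 6 = 7
(γ or γ) implies (γ implies γ) = 6 implies 7 = 7
(α implies α) implies ((γ or γ) implies (γ implies γ)) = 7 implies 7 = 7
not β = not 1 = 6
((α implies α) implies ((γ or γ) implies (γ implies γ))) or not β = 7 or 6 = 7
not (((α implies α) implies ((γ or γ) implies (γ implies γ))) or not β) = not 7 = 0
not γ = not 6 = 1
α iff not γ = 2 iff 1 = 6
not α = not 2 = 5
α or not α = 2 or 5 = 5
(α iff not γ) or (α or not α) = 6 or 5 = 6
β iff α = 1 iff 2 = 6
(β iff α) implies α = 6 implies 2 = 3
not ((β iff α) implies α) = not 3 = 4
((α iff not γ) or (α or not α)) and not ((β iff α) implies α) = 6 and 4 = 4
not (((α implies α) implies ((γ or γ) implies (γ implies γ))) or not β) implies (((α iff not γ) or (α or not α)) and not ((β iff α) implies α)) = 0 implies 4 = 7
((not (α iff α) iff not (γ implies (γ or β))) iff not (not γ or α)) and (not (((α implies α) implies ((γ or γ) implies (γ implies γ))) or not β) implies (((α iff not γ) or (α or not α)) and not ((β iff α) implies α))) = 5 and 7 = 5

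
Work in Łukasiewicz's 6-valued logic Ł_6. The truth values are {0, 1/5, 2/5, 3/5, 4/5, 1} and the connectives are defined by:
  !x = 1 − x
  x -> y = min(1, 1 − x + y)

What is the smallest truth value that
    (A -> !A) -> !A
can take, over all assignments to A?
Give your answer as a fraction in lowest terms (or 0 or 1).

Take A = 2/5:
!A = !2/5 = 3/5
A -> !A = 2/5 -> 3/5 = 1
!A = !2/5 = 3/5
(A -> !A) -> !A = 1 -> 3/5 = 3/5
No assignment yields a value below 3/5, so this is the minimum.

3/5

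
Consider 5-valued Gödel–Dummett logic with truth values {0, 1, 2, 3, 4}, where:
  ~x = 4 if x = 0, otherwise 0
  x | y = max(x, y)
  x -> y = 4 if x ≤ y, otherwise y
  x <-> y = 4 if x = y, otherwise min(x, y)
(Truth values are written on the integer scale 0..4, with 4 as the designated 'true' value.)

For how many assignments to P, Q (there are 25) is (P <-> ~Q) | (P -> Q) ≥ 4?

16

value 4: 16 assignments (counts)
value 3: 2 assignments
value 2: 3 assignments
value 1: 4 assignments
So 16 of the 25 assignments meet the threshold.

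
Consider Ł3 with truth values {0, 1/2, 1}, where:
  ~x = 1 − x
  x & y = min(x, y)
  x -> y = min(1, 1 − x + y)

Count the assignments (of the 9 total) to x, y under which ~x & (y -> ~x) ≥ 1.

3

x = 0, y = 0 ↦ 1  ≥
x = 0, y = 1/2 ↦ 1  ≥
x = 0, y = 1 ↦ 1  ≥
x = 1/2, y = 0 ↦ 1/2  <
x = 1/2, y = 1/2 ↦ 1/2  <
x = 1/2, y = 1 ↦ 1/2  <
x = 1, y = 0 ↦ 0  <
x = 1, y = 1/2 ↦ 0  <
x = 1, y = 1 ↦ 0  <
So 3 of the 9 assignments meet the threshold.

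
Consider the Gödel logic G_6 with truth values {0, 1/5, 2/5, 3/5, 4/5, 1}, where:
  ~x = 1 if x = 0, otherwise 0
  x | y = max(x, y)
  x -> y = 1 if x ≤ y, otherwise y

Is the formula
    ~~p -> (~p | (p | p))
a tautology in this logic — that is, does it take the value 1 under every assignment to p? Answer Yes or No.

Counterexample: take p = 1/5.
~p = ~1/5 = 0
~~p = ~0 = 1
~p = ~1/5 = 0
p | p = 1/5 | 1/5 = 1/5
~p | (p | p) = 0 | 1/5 = 1/5
~~p -> (~p | (p | p)) = 1 -> 1/5 = 1/5
This gives 1/5 ≠ 1.

No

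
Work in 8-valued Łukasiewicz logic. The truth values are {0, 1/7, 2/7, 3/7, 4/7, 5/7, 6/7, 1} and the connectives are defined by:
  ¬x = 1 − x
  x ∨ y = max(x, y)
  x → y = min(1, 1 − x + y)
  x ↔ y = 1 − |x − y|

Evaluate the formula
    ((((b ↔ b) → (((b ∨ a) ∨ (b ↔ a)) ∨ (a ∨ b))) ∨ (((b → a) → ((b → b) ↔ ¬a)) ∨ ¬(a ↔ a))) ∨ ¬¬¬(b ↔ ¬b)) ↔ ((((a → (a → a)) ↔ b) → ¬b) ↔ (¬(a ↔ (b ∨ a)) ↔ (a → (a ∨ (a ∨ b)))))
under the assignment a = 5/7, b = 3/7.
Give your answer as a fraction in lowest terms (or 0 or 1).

2/7

b ↔ b = 3/7 ↔ 3/7 = 1
b ∨ a = 3/7 ∨ 5/7 = 5/7
b ↔ a = 3/7 ↔ 5/7 = 5/7
(b ∨ a) ∨ (b ↔ a) = 5/7 ∨ 5/7 = 5/7
a ∨ b = 5/7 ∨ 3/7 = 5/7
((b ∨ a) ∨ (b ↔ a)) ∨ (a ∨ b) = 5/7 ∨ 5/7 = 5/7
(b ↔ b) → (((b ∨ a) ∨ (b ↔ a)) ∨ (a ∨ b)) = 1 → 5/7 = 5/7
b → a = 3/7 → 5/7 = 1
b → b = 3/7 → 3/7 = 1
¬a = ¬5/7 = 2/7
(b → b) ↔ ¬a = 1 ↔ 2/7 = 2/7
(b → a) → ((b → b) ↔ ¬a) = 1 → 2/7 = 2/7
a ↔ a = 5/7 ↔ 5/7 = 1
¬(a ↔ a) = ¬1 = 0
((b → a) → ((b → b) ↔ ¬a)) ∨ ¬(a ↔ a) = 2/7 ∨ 0 = 2/7
((b ↔ b) → (((b ∨ a) ∨ (b ↔ a)) ∨ (a ∨ b))) ∨ (((b → a) → ((b → b) ↔ ¬a)) ∨ ¬(a ↔ a)) = 5/7 ∨ 2/7 = 5/7
¬b = ¬3/7 = 4/7
b ↔ ¬b = 3/7 ↔ 4/7 = 6/7
¬(b ↔ ¬b) = ¬6/7 = 1/7
¬¬(b ↔ ¬b) = ¬1/7 = 6/7
¬¬¬(b ↔ ¬b) = ¬6/7 = 1/7
(((b ↔ b) → (((b ∨ a) ∨ (b ↔ a)) ∨ (a ∨ b))) ∨ (((b → a) → ((b → b) ↔ ¬a)) ∨ ¬(a ↔ a))) ∨ ¬¬¬(b ↔ ¬b) = 5/7 ∨ 1/7 = 5/7
a → a = 5/7 → 5/7 = 1
a → (a → a) = 5/7 → 1 = 1
(a → (a → a)) ↔ b = 1 ↔ 3/7 = 3/7
¬b = ¬3/7 = 4/7
((a → (a → a)) ↔ b) → ¬b = 3/7 → 4/7 = 1
b ∨ a = 3/7 ∨ 5/7 = 5/7
a ↔ (b ∨ a) = 5/7 ↔ 5/7 = 1
¬(a ↔ (b ∨ a)) = ¬1 = 0
a ∨ b = 5/7 ∨ 3/7 = 5/7
a ∨ (a ∨ b) = 5/7 ∨ 5/7 = 5/7
a → (a ∨ (a ∨ b)) = 5/7 → 5/7 = 1
¬(a ↔ (b ∨ a)) ↔ (a → (a ∨ (a ∨ b))) = 0 ↔ 1 = 0
(((a → (a → a)) ↔ b) → ¬b) ↔ (¬(a ↔ (b ∨ a)) ↔ (a → (a ∨ (a ∨ b)))) = 1 ↔ 0 = 0
((((b ↔ b) → (((b ∨ a) ∨ (b ↔ a)) ∨ (a ∨ b))) ∨ (((b → a) → ((b → b) ↔ ¬a)) ∨ ¬(a ↔ a))) ∨ ¬¬¬(b ↔ ¬b)) ↔ ((((a → (a → a)) ↔ b) → ¬b) ↔ (¬(a ↔ (b ∨ a)) ↔ (a → (a ∨ (a ∨ b))))) = 5/7 ↔ 0 = 2/7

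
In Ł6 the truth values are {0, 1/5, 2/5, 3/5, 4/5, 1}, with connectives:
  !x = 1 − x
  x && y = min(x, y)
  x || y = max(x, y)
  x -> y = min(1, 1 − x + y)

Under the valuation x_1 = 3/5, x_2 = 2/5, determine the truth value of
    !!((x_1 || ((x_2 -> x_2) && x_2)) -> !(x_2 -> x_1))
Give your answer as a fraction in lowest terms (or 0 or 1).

x_2 -> x_2 = 2/5 -> 2/5 = 1
(x_2 -> x_2) && x_2 = 1 && 2/5 = 2/5
x_1 || ((x_2 -> x_2) && x_2) = 3/5 || 2/5 = 3/5
x_2 -> x_1 = 2/5 -> 3/5 = 1
!(x_2 -> x_1) = !1 = 0
(x_1 || ((x_2 -> x_2) && x_2)) -> !(x_2 -> x_1) = 3/5 -> 0 = 2/5
!((x_1 || ((x_2 -> x_2) && x_2)) -> !(x_2 -> x_1)) = !2/5 = 3/5
!!((x_1 || ((x_2 -> x_2) && x_2)) -> !(x_2 -> x_1)) = !3/5 = 2/5

2/5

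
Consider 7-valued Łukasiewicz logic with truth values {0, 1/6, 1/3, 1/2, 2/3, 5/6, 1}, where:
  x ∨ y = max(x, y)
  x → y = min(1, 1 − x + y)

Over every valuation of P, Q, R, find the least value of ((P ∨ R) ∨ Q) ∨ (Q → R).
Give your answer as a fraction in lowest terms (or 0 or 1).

1/2

Take P = 0, Q = 1/2, R = 0:
P ∨ R = 0 ∨ 0 = 0
(P ∨ R) ∨ Q = 0 ∨ 1/2 = 1/2
Q → R = 1/2 → 0 = 1/2
((P ∨ R) ∨ Q) ∨ (Q → R) = 1/2 ∨ 1/2 = 1/2
No assignment yields a value below 1/2, so this is the minimum.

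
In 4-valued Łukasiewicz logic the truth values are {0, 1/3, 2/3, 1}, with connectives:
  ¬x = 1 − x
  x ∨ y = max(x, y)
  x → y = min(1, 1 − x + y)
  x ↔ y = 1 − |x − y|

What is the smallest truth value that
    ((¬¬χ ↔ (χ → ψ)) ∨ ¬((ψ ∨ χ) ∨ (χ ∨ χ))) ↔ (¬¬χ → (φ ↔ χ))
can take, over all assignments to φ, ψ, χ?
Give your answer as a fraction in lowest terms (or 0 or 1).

0

Take φ = 0, ψ = 1, χ = 0:
¬χ = ¬0 = 1
¬¬χ = ¬1 = 0
χ → ψ = 0 → 1 = 1
¬¬χ ↔ (χ → ψ) = 0 ↔ 1 = 0
ψ ∨ χ = 1 ∨ 0 = 1
χ ∨ χ = 0 ∨ 0 = 0
(ψ ∨ χ) ∨ (χ ∨ χ) = 1 ∨ 0 = 1
¬((ψ ∨ χ) ∨ (χ ∨ χ)) = ¬1 = 0
(¬¬χ ↔ (χ → ψ)) ∨ ¬((ψ ∨ χ) ∨ (χ ∨ χ)) = 0 ∨ 0 = 0
¬χ = ¬0 = 1
¬¬χ = ¬1 = 0
φ ↔ χ = 0 ↔ 0 = 1
¬¬χ → (φ ↔ χ) = 0 → 1 = 1
((¬¬χ ↔ (χ → ψ)) ∨ ¬((ψ ∨ χ) ∨ (χ ∨ χ))) ↔ (¬¬χ → (φ ↔ χ)) = 0 ↔ 1 = 0
No assignment yields a value below 0, so this is the minimum.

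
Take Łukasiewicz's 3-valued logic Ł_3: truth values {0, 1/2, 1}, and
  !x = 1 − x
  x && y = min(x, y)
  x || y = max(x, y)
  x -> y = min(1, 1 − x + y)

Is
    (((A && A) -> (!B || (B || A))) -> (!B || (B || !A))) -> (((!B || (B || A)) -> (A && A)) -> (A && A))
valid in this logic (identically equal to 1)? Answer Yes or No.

Counterexample: take A = 0, B = 1/2.
A && A = 0 && 0 = 0
!B = !1/2 = 1/2
B || A = 1/2 || 0 = 1/2
!B || (B || A) = 1/2 || 1/2 = 1/2
(A && A) -> (!B || (B || A)) = 0 -> 1/2 = 1
!B = !1/2 = 1/2
!A = !0 = 1
B || !A = 1/2 || 1 = 1
!B || (B || !A) = 1/2 || 1 = 1
((A && A) -> (!B || (B || A))) -> (!B || (B || !A)) = 1 -> 1 = 1
!B = !1/2 = 1/2
B || A = 1/2 || 0 = 1/2
!B || (B || A) = 1/2 || 1/2 = 1/2
A && A = 0 && 0 = 0
(!B || (B || A)) -> (A && A) = 1/2 -> 0 = 1/2
A && A = 0 && 0 = 0
((!B || (B || A)) -> (A && A)) -> (A && A) = 1/2 -> 0 = 1/2
(((A && A) -> (!B || (B || A))) -> (!B || (B || !A))) -> (((!B || (B || A)) -> (A && A)) -> (A && A)) = 1 -> 1/2 = 1/2
This gives 1/2 ≠ 1.

No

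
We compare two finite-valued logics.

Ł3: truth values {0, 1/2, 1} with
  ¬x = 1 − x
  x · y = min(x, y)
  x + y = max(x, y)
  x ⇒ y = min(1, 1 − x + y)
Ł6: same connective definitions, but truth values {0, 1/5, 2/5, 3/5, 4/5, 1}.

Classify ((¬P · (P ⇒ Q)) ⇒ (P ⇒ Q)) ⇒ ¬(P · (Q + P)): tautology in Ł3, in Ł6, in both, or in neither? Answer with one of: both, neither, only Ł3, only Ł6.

neither

In Ł3: at P = 1/2, Q = 0 the value is 1/2 — not a tautology.
In Ł6: at P = 1/5, Q = 0 the value is 4/5 — not a tautology.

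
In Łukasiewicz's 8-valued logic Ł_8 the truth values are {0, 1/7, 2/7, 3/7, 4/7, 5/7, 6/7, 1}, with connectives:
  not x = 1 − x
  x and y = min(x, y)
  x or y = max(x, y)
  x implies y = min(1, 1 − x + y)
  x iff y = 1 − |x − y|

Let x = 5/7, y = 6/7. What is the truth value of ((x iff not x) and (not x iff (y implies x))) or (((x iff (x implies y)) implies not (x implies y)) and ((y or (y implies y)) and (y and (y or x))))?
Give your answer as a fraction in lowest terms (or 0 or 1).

3/7

not x = not 5/7 = 2/7
x iff not x = 5/7 iff 2/7 = 4/7
not x = not 5/7 = 2/7
y implies x = 6/7 implies 5/7 = 6/7
not x iff (y implies x) = 2/7 iff 6/7 = 3/7
(x iff not x) and (not x iff (y implies x)) = 4/7 and 3/7 = 3/7
x implies y = 5/7 implies 6/7 = 1
x iff (x implies y) = 5/7 iff 1 = 5/7
x implies y = 5/7 implies 6/7 = 1
not (x implies y) = not 1 = 0
(x iff (x implies y)) implies not (x implies y) = 5/7 implies 0 = 2/7
y implies y = 6/7 implies 6/7 = 1
y or (y implies y) = 6/7 or 1 = 1
y or x = 6/7 or 5/7 = 6/7
y and (y or x) = 6/7 and 6/7 = 6/7
(y or (y implies y)) and (y and (y or x)) = 1 and 6/7 = 6/7
((x iff (x implies y)) implies not (x implies y)) and ((y or (y implies y)) and (y and (y or x))) = 2/7 and 6/7 = 2/7
((x iff not x) and (not x iff (y implies x))) or (((x iff (x implies y)) implies not (x implies y)) and ((y or (y implies y)) and (y and (y or x)))) = 3/7 or 2/7 = 3/7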